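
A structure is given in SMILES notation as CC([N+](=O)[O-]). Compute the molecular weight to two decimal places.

Atom tally by fragment:
  CH3 → C:1 H:3
  CH2NO2 → C:1 H:2 N:1 O:2
Element totals:
  C: 2
  H: 5
  N: 1
  O: 2
Molecular formula: C2H5NO2.
  M = 2(12.011) + 5(1.008) + 14.007 + 2(15.999)
    = 24.022 + 5.040 + 14.007 + 31.998 = 75.067

75.07 g/mol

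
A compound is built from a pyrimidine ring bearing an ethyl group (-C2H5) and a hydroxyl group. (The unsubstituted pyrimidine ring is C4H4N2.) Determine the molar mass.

124.14 g/mol

Atom tally by fragment:
  pyrimidine ring core → C:4 H:4 N:2
  (− 2 ring H displaced by substituents)
  + C2H5 → C:2 H:5
  + OH → O:1 H:1
Element totals:
  C: 6
  H: 8
  N: 2
  O: 1
Molecular formula: C6H8N2O.
  M = 6(12.011) + 8(1.008) + 2(14.007) + 15.999
    = 72.066 + 8.064 + 28.014 + 15.999 = 124.143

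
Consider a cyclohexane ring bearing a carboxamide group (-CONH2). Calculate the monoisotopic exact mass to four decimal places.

Atom tally by fragment:
  cyclohexane ring core → C:6 H:12
  (− 1 ring H displaced by substituents)
  + CONH2 → C:1 H:2 O:1 N:1
Element totals:
  C: 7
  H: 13
  N: 1
  O: 1
Molecular formula: C7H13NO.
  M = 7(12.0) + 13(1.007825) + 14.003074 + 15.994915
    = 84.000000 + 13.101725 + 14.003074 + 15.994915 = 127.099714

127.0997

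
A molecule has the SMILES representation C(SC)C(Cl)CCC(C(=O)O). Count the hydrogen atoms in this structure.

Atom tally by fragment:
  CH3SCH2 → C:2 H:5 S:1
  CH(Cl) → C:1 H:1 Cl:1
  CH2 → C:1 H:2
  CH2 → C:1 H:2
  CH2COOH → C:2 H:3 O:2
Element totals:
  C: 7
  H: 13
  Cl: 1
  O: 2
  S: 1

13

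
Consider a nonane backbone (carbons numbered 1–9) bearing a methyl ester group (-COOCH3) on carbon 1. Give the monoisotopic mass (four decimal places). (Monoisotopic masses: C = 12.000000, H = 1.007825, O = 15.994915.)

Atom tally by fragment:
  CH3OOCCH2 → C:3 H:5 O:2
  CH2 → C:1 H:2
  CH2 → C:1 H:2
  CH2 → C:1 H:2
  CH2 → C:1 H:2
  CH2 → C:1 H:2
  CH2 → C:1 H:2
  CH2 → C:1 H:2
  CH3 → C:1 H:3
Element totals:
  C: 11
  H: 22
  O: 2
Molecular formula: C11H22O2.
  M = 11(12.0) + 22(1.007825) + 2(15.994915)
    = 132.000000 + 22.172150 + 31.989830 = 186.161980

186.1620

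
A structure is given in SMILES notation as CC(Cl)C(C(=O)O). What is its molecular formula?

Atom tally by fragment:
  CH3 → C:1 H:3
  CH(Cl) → C:1 H:1 Cl:1
  CH2COOH → C:2 H:3 O:2
Element totals:
  C: 4
  H: 7
  Cl: 1
  O: 2

C4H7ClO2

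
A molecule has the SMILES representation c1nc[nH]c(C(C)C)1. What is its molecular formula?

Atom tally by fragment:
  imidazole ring core → C:3 H:4 N:2
  (− 1 ring H displaced by substituents)
  + CH(CH3)2 → C:3 H:7
Element totals:
  C: 6
  H: 10
  N: 2

C6H10N2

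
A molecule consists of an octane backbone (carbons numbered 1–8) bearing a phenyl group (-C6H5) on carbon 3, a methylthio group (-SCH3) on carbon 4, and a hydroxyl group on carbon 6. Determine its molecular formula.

Atom tally by fragment:
  CH3 → C:1 H:3
  CH2 → C:1 H:2
  CH(C6H5) → C:7 H:6
  CH(SCH3) → C:2 H:4 S:1
  CH2 → C:1 H:2
  CH(OH) → C:1 H:2 O:1
  CH2 → C:1 H:2
  CH3 → C:1 H:3
Element totals:
  C: 15
  H: 24
  O: 1
  S: 1

C15H24OS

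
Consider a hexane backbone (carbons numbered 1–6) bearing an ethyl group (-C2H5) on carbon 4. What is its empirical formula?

C4H9

Atom tally by fragment:
  CH3 → C:1 H:3
  CH2 → C:1 H:2
  CH2 → C:1 H:2
  CH(C2H5) → C:3 H:6
  CH2 → C:1 H:2
  CH3 → C:1 H:3
Element totals:
  C: 8
  H: 18
Molecular formula: C8H18.
gcd of subscripts = 2; dividing each by 2:
  C: 8/2 = 4
  H: 18/2 = 9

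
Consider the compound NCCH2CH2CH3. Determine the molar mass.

69.11 g/mol

Atom tally by fragment:
  NCCH2 → C:2 H:2 N:1
  CH2 → C:1 H:2
  CH3 → C:1 H:3
Element totals:
  C: 4
  H: 7
  N: 1
Molecular formula: C4H7N.
  M = 4(12.011) + 7(1.008) + 14.007
    = 48.044 + 7.056 + 14.007 = 69.107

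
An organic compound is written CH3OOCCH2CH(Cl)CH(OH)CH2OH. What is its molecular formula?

Element totals:
  C: 6
  H: 11
  Cl: 1
  O: 4

C6H11ClO4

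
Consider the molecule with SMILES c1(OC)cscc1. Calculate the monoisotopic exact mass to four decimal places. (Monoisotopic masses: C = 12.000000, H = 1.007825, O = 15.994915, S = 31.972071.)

114.0139

Atom tally by fragment:
  thiophene ring core → C:4 H:4 S:1
  (− 1 ring H displaced by substituents)
  + OCH3 → C:1 H:3 O:1
Element totals:
  C: 5
  H: 6
  O: 1
  S: 1
Molecular formula: C5H6OS.
  M = 5(12.0) + 6(1.007825) + 15.994915 + 31.972071
    = 60.000000 + 6.046950 + 15.994915 + 31.972071 = 114.013936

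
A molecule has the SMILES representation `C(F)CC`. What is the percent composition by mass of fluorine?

30.60%

Atom tally by fragment:
  FCH2 → C:1 H:2 F:1
  CH2 → C:1 H:2
  CH3 → C:1 H:3
Element totals:
  C: 3
  H: 7
  F: 1
Molecular formula: C3H7F.
Molar mass = 62.087 g/mol.
Mass from F: 1 × 18.998 = 18.998 g/mol.
%F = 18.998 / 62.087 × 100 = 30.60%.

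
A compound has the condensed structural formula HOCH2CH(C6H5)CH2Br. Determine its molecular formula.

C9H11BrO

Atom tally by fragment:
  HOCH2 → C:1 H:3 O:1
  CH(C6H5) → C:7 H:6
  CH2Br → C:1 H:2 Br:1
Element totals:
  C: 9
  H: 11
  Br: 1
  O: 1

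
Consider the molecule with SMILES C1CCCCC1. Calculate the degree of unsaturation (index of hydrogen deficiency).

1

Atom tally by fragment:
  cyclohexane ring core → C:6 H:12
Element totals:
  C: 6
  H: 12
Molecular formula: C6H12.
DoU = (2C + 2 + N − H − X) / 2 = (2·6 + 2 + 0 − 12 − 0) / 2 = 1.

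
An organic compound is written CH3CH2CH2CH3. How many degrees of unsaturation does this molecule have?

Atom tally by fragment:
  CH3 → C:1 H:3
  CH2 → C:1 H:2
  CH2 → C:1 H:2
  CH3 → C:1 H:3
Element totals:
  C: 4
  H: 10
Molecular formula: C4H10.
DoU = (2C + 2 + N − H − X) / 2 = (2·4 + 2 + 0 − 10 − 0) / 2 = 0.

0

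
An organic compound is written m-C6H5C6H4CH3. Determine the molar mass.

Atom tally by fragment:
  benzene ring core → C:6 H:6
  (− 2 ring H displaced by substituents)
  + C6H5 → C:6 H:5
  + CH3 → C:1 H:3
Element totals:
  C: 13
  H: 12
Molecular formula: C13H12.
  M = 13(12.011) + 12(1.008)
    = 156.143 + 12.096 = 168.239

168.24 g/mol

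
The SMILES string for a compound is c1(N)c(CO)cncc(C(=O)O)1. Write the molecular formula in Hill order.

C7H8N2O3

Atom tally by fragment:
  pyridine ring core → C:5 H:5 N:1
  (− 3 ring H displaced by substituents)
  + NH2 → N:1 H:2
  + CH2OH → C:1 H:3 O:1
  + COOH → C:1 H:1 O:2
Element totals:
  C: 7
  H: 8
  N: 2
  O: 3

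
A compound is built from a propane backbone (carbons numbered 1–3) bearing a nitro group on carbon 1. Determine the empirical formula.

C3H7NO2

Atom tally by fragment:
  O2NCH2 → C:1 H:2 N:1 O:2
  CH2 → C:1 H:2
  CH3 → C:1 H:3
Element totals:
  C: 3
  H: 7
  N: 1
  O: 2
Molecular formula: C3H7NO2.
gcd of subscripts (3, 7, 1, 2) = 1, so the empirical formula equals the molecular formula.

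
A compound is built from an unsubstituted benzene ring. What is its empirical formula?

CH

Atom tally by fragment:
  benzene ring core → C:6 H:6
Element totals:
  C: 6
  H: 6
Molecular formula: C6H6.
gcd of subscripts = 6; dividing each by 6:
  C: 6/6 = 1
  H: 6/6 = 1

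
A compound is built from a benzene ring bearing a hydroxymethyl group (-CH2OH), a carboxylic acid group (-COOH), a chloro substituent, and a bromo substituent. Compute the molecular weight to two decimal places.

Atom tally by fragment:
  benzene ring core → C:6 H:6
  (− 4 ring H displaced by substituents)
  + CH2OH → C:1 H:3 O:1
  + COOH → C:1 H:1 O:2
  + Cl → Cl:1
  + Br → Br:1
Element totals:
  C: 8
  H: 6
  Br: 1
  Cl: 1
  O: 3
Molecular formula: C8H6BrClO3.
  M = 8(12.011) + 6(1.008) + 79.904 + 35.45 + 3(15.999)
    = 96.088 + 6.048 + 79.904 + 35.450 + 47.997 = 265.487

265.49 g/mol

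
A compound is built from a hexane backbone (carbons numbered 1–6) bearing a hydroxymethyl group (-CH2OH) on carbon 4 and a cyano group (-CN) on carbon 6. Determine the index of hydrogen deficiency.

Atom tally by fragment:
  CH3 → C:1 H:3
  CH2 → C:1 H:2
  CH2 → C:1 H:2
  CH(CH2OH) → C:2 H:4 O:1
  CH2 → C:1 H:2
  CH2CN → C:2 H:2 N:1
Element totals:
  C: 8
  H: 15
  N: 1
  O: 1
Molecular formula: C8H15NO.
DoU = (2C + 2 + N − H − X) / 2 = (2·8 + 2 + 1 − 15 − 0) / 2 = 2.

2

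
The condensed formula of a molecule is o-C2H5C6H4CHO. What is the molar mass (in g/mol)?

134.18 g/mol

Element totals:
  C: 9
  H: 10
  O: 1
Molecular formula: C9H10O.
  M = 9(12.011) + 10(1.008) + 15.999
    = 108.099 + 10.080 + 15.999 = 134.178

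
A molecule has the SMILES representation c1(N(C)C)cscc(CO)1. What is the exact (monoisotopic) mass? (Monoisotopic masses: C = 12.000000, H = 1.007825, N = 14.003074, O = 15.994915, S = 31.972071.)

157.0561

Atom tally by fragment:
  thiophene ring core → C:4 H:4 S:1
  (− 2 ring H displaced by substituents)
  + N(CH3)2 → N:1 C:2 H:6
  + CH2OH → C:1 H:3 O:1
Element totals:
  C: 7
  H: 11
  N: 1
  O: 1
  S: 1
Molecular formula: C7H11NOS.
  M = 7(12.0) + 11(1.007825) + 14.003074 + 15.994915 + 31.972071
    = 84.000000 + 11.086075 + 14.003074 + 15.994915 + 31.972071 = 157.056135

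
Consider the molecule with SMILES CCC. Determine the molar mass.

44.10 g/mol

Atom tally by fragment:
  CH3 → C:1 H:3
  CH2 → C:1 H:2
  CH3 → C:1 H:3
Element totals:
  C: 3
  H: 8
Molecular formula: C3H8.
  M = 3(12.011) + 8(1.008)
    = 36.033 + 8.064 = 44.097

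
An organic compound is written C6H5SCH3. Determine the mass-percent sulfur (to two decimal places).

Atom tally by fragment:
  benzene ring core → C:6 H:6
  (− 1 ring H displaced by substituents)
  + SCH3 → C:1 H:3 S:1
Element totals:
  C: 7
  H: 8
  S: 1
Molecular formula: C7H8S.
Molar mass = 124.201 g/mol.
Mass from S: 1 × 32.06 = 32.060 g/mol.
%S = 32.060 / 124.201 × 100 = 25.81%.

25.81%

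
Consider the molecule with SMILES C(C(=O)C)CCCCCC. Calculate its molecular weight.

Atom tally by fragment:
  CH3COCH2 → C:3 H:5 O:1
  CH2 → C:1 H:2
  CH2 → C:1 H:2
  CH2 → C:1 H:2
  CH2 → C:1 H:2
  CH2 → C:1 H:2
  CH3 → C:1 H:3
Element totals:
  C: 9
  H: 18
  O: 1
Molecular formula: C9H18O.
  M = 9(12.011) + 18(1.008) + 15.999
    = 108.099 + 18.144 + 15.999 = 142.242

142.24 g/mol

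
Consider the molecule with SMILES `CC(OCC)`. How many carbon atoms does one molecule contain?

4

Atom tally by fragment:
  CH3 → C:1 H:3
  CH2OC2H5 → C:3 H:7 O:1
Element totals:
  C: 4
  H: 10
  O: 1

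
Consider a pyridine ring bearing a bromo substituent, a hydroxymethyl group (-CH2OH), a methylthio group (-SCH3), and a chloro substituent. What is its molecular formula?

C7H7BrClNOS

Atom tally by fragment:
  pyridine ring core → C:5 H:5 N:1
  (− 4 ring H displaced by substituents)
  + Br → Br:1
  + CH2OH → C:1 H:3 O:1
  + SCH3 → C:1 H:3 S:1
  + Cl → Cl:1
Element totals:
  C: 7
  H: 7
  Br: 1
  Cl: 1
  N: 1
  O: 1
  S: 1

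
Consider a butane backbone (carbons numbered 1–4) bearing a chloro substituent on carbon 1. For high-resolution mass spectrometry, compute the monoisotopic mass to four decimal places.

Atom tally by fragment:
  ClCH2 → C:1 H:2 Cl:1
  CH2 → C:1 H:2
  CH2 → C:1 H:2
  CH3 → C:1 H:3
Element totals:
  C: 4
  H: 9
  Cl: 1
Molecular formula: C4H9Cl.
  M = 4(12.0) + 9(1.007825) + 34.968853
    = 48.000000 + 9.070425 + 34.968853 = 92.039278

92.0393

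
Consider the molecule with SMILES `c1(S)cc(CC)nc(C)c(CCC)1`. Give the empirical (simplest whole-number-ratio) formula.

Atom tally by fragment:
  pyridine ring core → C:5 H:5 N:1
  (− 4 ring H displaced by substituents)
  + SH → S:1 H:1
  + C2H5 → C:2 H:5
  + CH3 → C:1 H:3
  + CH2CH2CH3 → C:3 H:7
Element totals:
  C: 11
  H: 17
  N: 1
  S: 1
Molecular formula: C11H17NS.
gcd of subscripts (11, 17, 1, 1) = 1, so the empirical formula equals the molecular formula.

C11H17NS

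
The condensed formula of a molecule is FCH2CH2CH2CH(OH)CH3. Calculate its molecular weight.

Atom tally by fragment:
  FCH2 → C:1 H:2 F:1
  CH2 → C:1 H:2
  CH2 → C:1 H:2
  CH(OH) → C:1 H:2 O:1
  CH3 → C:1 H:3
Element totals:
  C: 5
  H: 11
  F: 1
  O: 1
Molecular formula: C5H11FO.
  M = 5(12.011) + 11(1.008) + 18.998 + 15.999
    = 60.055 + 11.088 + 18.998 + 15.999 = 106.140

106.14 g/mol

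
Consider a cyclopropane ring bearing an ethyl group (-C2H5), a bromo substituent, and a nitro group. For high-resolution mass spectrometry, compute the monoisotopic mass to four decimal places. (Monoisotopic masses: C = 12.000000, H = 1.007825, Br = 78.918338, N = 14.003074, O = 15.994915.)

192.9738

Atom tally by fragment:
  cyclopropane ring core → C:3 H:6
  (− 3 ring H displaced by substituents)
  + C2H5 → C:2 H:5
  + Br → Br:1
  + NO2 → N:1 O:2
Element totals:
  C: 5
  H: 8
  Br: 1
  N: 1
  O: 2
Molecular formula: C5H8BrNO2.
  M = 5(12.0) + 8(1.007825) + 78.918338 + 14.003074 + 2(15.994915)
    = 60.000000 + 8.062600 + 78.918338 + 14.003074 + 31.989830 = 192.973842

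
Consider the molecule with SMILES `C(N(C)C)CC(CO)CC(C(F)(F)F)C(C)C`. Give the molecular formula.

Atom tally by fragment:
  (CH3)2NCH2 → C:3 H:8 N:1
  CH2 → C:1 H:2
  CH(CH2OH) → C:2 H:4 O:1
  CH2 → C:1 H:2
  CH(CF3) → C:2 H:1 F:3
  CH(CH3) → C:2 H:4
  CH3 → C:1 H:3
Element totals:
  C: 12
  H: 24
  F: 3
  N: 1
  O: 1

C12H24F3NO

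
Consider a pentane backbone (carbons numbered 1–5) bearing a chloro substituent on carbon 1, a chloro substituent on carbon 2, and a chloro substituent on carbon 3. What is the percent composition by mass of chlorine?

60.61%

Atom tally by fragment:
  ClCH2 → C:1 H:2 Cl:1
  CH(Cl) → C:1 H:1 Cl:1
  CH(Cl) → C:1 H:1 Cl:1
  CH2 → C:1 H:2
  CH3 → C:1 H:3
Element totals:
  C: 5
  H: 9
  Cl: 3
Molecular formula: C5H9Cl3.
Molar mass = 175.477 g/mol.
Mass from Cl: 3 × 35.45 = 106.350 g/mol.
%Cl = 106.350 / 175.477 × 100 = 60.61%.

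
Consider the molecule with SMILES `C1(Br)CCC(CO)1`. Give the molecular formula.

C5H9BrO

Atom tally by fragment:
  cyclobutane ring core → C:4 H:8
  (− 2 ring H displaced by substituents)
  + Br → Br:1
  + CH2OH → C:1 H:3 O:1
Element totals:
  C: 5
  H: 9
  Br: 1
  O: 1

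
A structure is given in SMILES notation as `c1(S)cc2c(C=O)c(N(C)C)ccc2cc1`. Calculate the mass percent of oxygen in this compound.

6.92%

Atom tally by fragment:
  naphthalene ring system core → C:10 H:8
  (− 3 ring H displaced by substituents)
  + SH → S:1 H:1
  + CHO → C:1 H:1 O:1
  + N(CH3)2 → N:1 C:2 H:6
Element totals:
  C: 13
  H: 13
  N: 1
  O: 1
  S: 1
Molecular formula: C13H13NOS.
Molar mass = 231.313 g/mol.
Mass from O: 1 × 15.999 = 15.999 g/mol.
%O = 15.999 / 231.313 × 100 = 6.92%.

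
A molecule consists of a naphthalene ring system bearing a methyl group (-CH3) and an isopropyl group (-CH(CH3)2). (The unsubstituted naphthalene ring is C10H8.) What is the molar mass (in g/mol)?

Atom tally by fragment:
  naphthalene ring system core → C:10 H:8
  (− 2 ring H displaced by substituents)
  + CH3 → C:1 H:3
  + CH(CH3)2 → C:3 H:7
Element totals:
  C: 14
  H: 16
Molecular formula: C14H16.
  M = 14(12.011) + 16(1.008)
    = 168.154 + 16.128 = 184.282

184.28 g/mol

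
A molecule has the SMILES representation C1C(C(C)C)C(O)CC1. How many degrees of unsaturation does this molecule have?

Atom tally by fragment:
  cyclopentane ring core → C:5 H:10
  (− 2 ring H displaced by substituents)
  + CH(CH3)2 → C:3 H:7
  + OH → O:1 H:1
Element totals:
  C: 8
  H: 16
  O: 1
Molecular formula: C8H16O.
DoU = (2C + 2 + N − H − X) / 2 = (2·8 + 2 + 0 − 16 − 0) / 2 = 1.

1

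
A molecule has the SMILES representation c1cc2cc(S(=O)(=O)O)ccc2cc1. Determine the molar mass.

208.23 g/mol

Atom tally by fragment:
  naphthalene ring system core → C:10 H:8
  (− 1 ring H displaced by substituents)
  + SO3H → S:1 O:3 H:1
Element totals:
  C: 10
  H: 8
  O: 3
  S: 1
Molecular formula: C10H8O3S.
  M = 10(12.011) + 8(1.008) + 3(15.999) + 32.06
    = 120.110 + 8.064 + 47.997 + 32.060 = 208.231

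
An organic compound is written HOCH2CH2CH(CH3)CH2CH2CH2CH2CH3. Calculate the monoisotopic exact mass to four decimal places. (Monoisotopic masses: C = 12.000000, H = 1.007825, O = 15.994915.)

Atom tally by fragment:
  HOCH2CH2 → C:2 H:5 O:1
  CH(CH3) → C:2 H:4
  CH2 → C:1 H:2
  CH2 → C:1 H:2
  CH2 → C:1 H:2
  CH2 → C:1 H:2
  CH3 → C:1 H:3
Element totals:
  C: 9
  H: 20
  O: 1
Molecular formula: C9H20O.
  M = 9(12.0) + 20(1.007825) + 15.994915
    = 108.000000 + 20.156500 + 15.994915 = 144.151415

144.1514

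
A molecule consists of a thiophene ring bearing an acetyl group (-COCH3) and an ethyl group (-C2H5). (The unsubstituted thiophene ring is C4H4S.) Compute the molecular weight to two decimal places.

154.23 g/mol

Atom tally by fragment:
  thiophene ring core → C:4 H:4 S:1
  (− 2 ring H displaced by substituents)
  + COCH3 → C:2 H:3 O:1
  + C2H5 → C:2 H:5
Element totals:
  C: 8
  H: 10
  O: 1
  S: 1
Molecular formula: C8H10OS.
  M = 8(12.011) + 10(1.008) + 15.999 + 32.06
    = 96.088 + 10.080 + 15.999 + 32.060 = 154.227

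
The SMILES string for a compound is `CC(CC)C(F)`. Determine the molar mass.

Atom tally by fragment:
  CH3 → C:1 H:3
  CH(C2H5) → C:3 H:6
  CH2F → C:1 H:2 F:1
Element totals:
  C: 5
  H: 11
  F: 1
Molecular formula: C5H11F.
  M = 5(12.011) + 11(1.008) + 18.998
    = 60.055 + 11.088 + 18.998 = 90.141

90.14 g/mol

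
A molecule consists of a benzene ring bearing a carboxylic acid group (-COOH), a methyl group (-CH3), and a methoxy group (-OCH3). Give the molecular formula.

C9H10O3

Atom tally by fragment:
  benzene ring core → C:6 H:6
  (− 3 ring H displaced by substituents)
  + COOH → C:1 H:1 O:2
  + CH3 → C:1 H:3
  + OCH3 → C:1 H:3 O:1
Element totals:
  C: 9
  H: 10
  O: 3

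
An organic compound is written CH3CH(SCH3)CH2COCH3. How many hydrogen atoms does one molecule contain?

12

Atom tally by fragment:
  CH3 → C:1 H:3
  CH(SCH3) → C:2 H:4 S:1
  CH2COCH3 → C:3 H:5 O:1
Element totals:
  C: 6
  H: 12
  O: 1
  S: 1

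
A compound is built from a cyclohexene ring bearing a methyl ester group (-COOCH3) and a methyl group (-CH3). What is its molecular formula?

Atom tally by fragment:
  cyclohexene ring core → C:6 H:10
  (− 2 ring H displaced by substituents)
  + COOCH3 → C:2 H:3 O:2
  + CH3 → C:1 H:3
Element totals:
  C: 9
  H: 14
  O: 2

C9H14O2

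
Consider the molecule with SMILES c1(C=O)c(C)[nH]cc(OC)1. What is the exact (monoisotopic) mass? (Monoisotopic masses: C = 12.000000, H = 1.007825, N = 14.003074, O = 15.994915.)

Atom tally by fragment:
  pyrrole ring core → C:4 H:5 N:1
  (− 3 ring H displaced by substituents)
  + CHO → C:1 H:1 O:1
  + CH3 → C:1 H:3
  + OCH3 → C:1 H:3 O:1
Element totals:
  C: 7
  H: 9
  N: 1
  O: 2
Molecular formula: C7H9NO2.
  M = 7(12.0) + 9(1.007825) + 14.003074 + 2(15.994915)
    = 84.000000 + 9.070425 + 14.003074 + 31.989830 = 139.063329

139.0633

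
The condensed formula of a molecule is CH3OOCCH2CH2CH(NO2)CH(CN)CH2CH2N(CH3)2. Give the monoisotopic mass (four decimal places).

Element totals:
  C: 11
  H: 19
  N: 3
  O: 4
Molecular formula: C11H19N3O4.
  M = 11(12.0) + 19(1.007825) + 3(14.003074) + 4(15.994915)
    = 132.000000 + 19.148675 + 42.009222 + 63.979660 = 257.137557

257.1376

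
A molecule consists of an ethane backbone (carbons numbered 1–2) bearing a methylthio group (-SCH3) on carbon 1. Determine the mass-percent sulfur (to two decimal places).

42.10%

Atom tally by fragment:
  CH3SCH2 → C:2 H:5 S:1
  CH3 → C:1 H:3
Element totals:
  C: 3
  H: 8
  S: 1
Molecular formula: C3H8S.
Molar mass = 76.157 g/mol.
Mass from S: 1 × 32.06 = 32.060 g/mol.
%S = 32.060 / 76.157 × 100 = 42.10%.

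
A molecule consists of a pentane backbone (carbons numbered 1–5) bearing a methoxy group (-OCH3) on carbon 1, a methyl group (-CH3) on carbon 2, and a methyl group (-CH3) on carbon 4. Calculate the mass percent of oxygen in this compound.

12.29%

Atom tally by fragment:
  CH3OCH2 → C:2 H:5 O:1
  CH(CH3) → C:2 H:4
  CH2 → C:1 H:2
  CH(CH3) → C:2 H:4
  CH3 → C:1 H:3
Element totals:
  C: 8
  H: 18
  O: 1
Molecular formula: C8H18O.
Molar mass = 130.231 g/mol.
Mass from O: 1 × 15.999 = 15.999 g/mol.
%O = 15.999 / 130.231 × 100 = 12.29%.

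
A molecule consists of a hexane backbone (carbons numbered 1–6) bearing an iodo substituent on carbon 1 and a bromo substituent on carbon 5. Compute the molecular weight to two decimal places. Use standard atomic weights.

290.97 g/mol

Atom tally by fragment:
  ICH2 → C:1 H:2 I:1
  CH2 → C:1 H:2
  CH2 → C:1 H:2
  CH2 → C:1 H:2
  CH(Br) → C:1 H:1 Br:1
  CH3 → C:1 H:3
Element totals:
  C: 6
  H: 12
  Br: 1
  I: 1
Molecular formula: C6H12BrI.
  M = 6(12.011) + 12(1.008) + 79.904 + 126.904
    = 72.066 + 12.096 + 79.904 + 126.904 = 290.970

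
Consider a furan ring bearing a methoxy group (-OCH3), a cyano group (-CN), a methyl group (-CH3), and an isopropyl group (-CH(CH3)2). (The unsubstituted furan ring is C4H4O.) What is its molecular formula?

Atom tally by fragment:
  furan ring core → C:4 H:4 O:1
  (− 4 ring H displaced by substituents)
  + OCH3 → C:1 H:3 O:1
  + CN → C:1 N:1
  + CH3 → C:1 H:3
  + CH(CH3)2 → C:3 H:7
Element totals:
  C: 10
  H: 13
  N: 1
  O: 2

C10H13NO2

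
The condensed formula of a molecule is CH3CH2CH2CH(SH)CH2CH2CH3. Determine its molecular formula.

C7H16S

Element totals:
  C: 7
  H: 16
  S: 1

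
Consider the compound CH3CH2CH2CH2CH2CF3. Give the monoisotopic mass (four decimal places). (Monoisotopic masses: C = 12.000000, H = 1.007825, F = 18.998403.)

140.0813

Element totals:
  C: 6
  H: 11
  F: 3
Molecular formula: C6H11F3.
  M = 6(12.0) + 11(1.007825) + 3(18.998403)
    = 72.000000 + 11.086075 + 56.995209 = 140.081284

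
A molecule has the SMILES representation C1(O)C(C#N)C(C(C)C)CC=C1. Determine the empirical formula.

Atom tally by fragment:
  cyclohexene ring core → C:6 H:10
  (− 3 ring H displaced by substituents)
  + OH → O:1 H:1
  + CN → C:1 N:1
  + CH(CH3)2 → C:3 H:7
Element totals:
  C: 10
  H: 15
  N: 1
  O: 1
Molecular formula: C10H15NO.
gcd of subscripts (10, 15, 1, 1) = 1, so the empirical formula equals the molecular formula.

C10H15NO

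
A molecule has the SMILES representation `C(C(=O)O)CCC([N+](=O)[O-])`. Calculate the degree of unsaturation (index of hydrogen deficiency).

Atom tally by fragment:
  HOOCCH2 → C:2 H:3 O:2
  CH2 → C:1 H:2
  CH2 → C:1 H:2
  CH2NO2 → C:1 H:2 N:1 O:2
Element totals:
  C: 5
  H: 9
  N: 1
  O: 4
Molecular formula: C5H9NO4.
DoU = (2C + 2 + N − H − X) / 2 = (2·5 + 2 + 1 − 9 − 0) / 2 = 2.

2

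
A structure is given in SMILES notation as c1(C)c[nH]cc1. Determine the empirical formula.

Atom tally by fragment:
  pyrrole ring core → C:4 H:5 N:1
  (− 1 ring H displaced by substituents)
  + CH3 → C:1 H:3
Element totals:
  C: 5
  H: 7
  N: 1
Molecular formula: C5H7N.
gcd of subscripts (5, 7, 1) = 1, so the empirical formula equals the molecular formula.

C5H7N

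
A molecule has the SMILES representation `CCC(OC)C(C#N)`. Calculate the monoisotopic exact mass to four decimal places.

113.0841

Atom tally by fragment:
  CH3 → C:1 H:3
  CH2 → C:1 H:2
  CH(OCH3) → C:2 H:4 O:1
  CH2CN → C:2 H:2 N:1
Element totals:
  C: 6
  H: 11
  N: 1
  O: 1
Molecular formula: C6H11NO.
  M = 6(12.0) + 11(1.007825) + 14.003074 + 15.994915
    = 72.000000 + 11.086075 + 14.003074 + 15.994915 = 113.084064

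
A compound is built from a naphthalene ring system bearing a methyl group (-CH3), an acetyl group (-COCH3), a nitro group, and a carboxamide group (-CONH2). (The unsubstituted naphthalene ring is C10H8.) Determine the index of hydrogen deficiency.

Atom tally by fragment:
  naphthalene ring system core → C:10 H:8
  (− 4 ring H displaced by substituents)
  + CH3 → C:1 H:3
  + COCH3 → C:2 H:3 O:1
  + NO2 → N:1 O:2
  + CONH2 → C:1 H:2 O:1 N:1
Element totals:
  C: 14
  H: 12
  N: 2
  O: 4
Molecular formula: C14H12N2O4.
DoU = (2C + 2 + N − H − X) / 2 = (2·14 + 2 + 2 − 12 − 0) / 2 = 10.

10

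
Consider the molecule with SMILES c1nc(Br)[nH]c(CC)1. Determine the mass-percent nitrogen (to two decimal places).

Atom tally by fragment:
  imidazole ring core → C:3 H:4 N:2
  (− 2 ring H displaced by substituents)
  + Br → Br:1
  + C2H5 → C:2 H:5
Element totals:
  C: 5
  H: 7
  Br: 1
  N: 2
Molecular formula: C5H7BrN2.
Molar mass = 175.029 g/mol.
Mass from N: 2 × 14.007 = 28.014 g/mol.
%N = 28.014 / 175.029 × 100 = 16.01%.

16.01%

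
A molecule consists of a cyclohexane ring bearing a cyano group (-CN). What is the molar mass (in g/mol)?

Atom tally by fragment:
  cyclohexane ring core → C:6 H:12
  (− 1 ring H displaced by substituents)
  + CN → C:1 N:1
Element totals:
  C: 7
  H: 11
  N: 1
Molecular formula: C7H11N.
  M = 7(12.011) + 11(1.008) + 14.007
    = 84.077 + 11.088 + 14.007 = 109.172

109.17 g/mol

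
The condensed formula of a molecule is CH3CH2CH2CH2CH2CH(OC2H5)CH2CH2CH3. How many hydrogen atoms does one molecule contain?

24

Element totals:
  C: 11
  H: 24
  O: 1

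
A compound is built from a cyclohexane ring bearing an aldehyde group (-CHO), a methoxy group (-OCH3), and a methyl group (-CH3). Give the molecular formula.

C9H16O2

Atom tally by fragment:
  cyclohexane ring core → C:6 H:12
  (− 3 ring H displaced by substituents)
  + CHO → C:1 H:1 O:1
  + OCH3 → C:1 H:3 O:1
  + CH3 → C:1 H:3
Element totals:
  C: 9
  H: 16
  O: 2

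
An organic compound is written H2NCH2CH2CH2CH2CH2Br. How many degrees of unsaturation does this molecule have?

Element totals:
  C: 5
  H: 12
  Br: 1
  N: 1
Molecular formula: C5H12BrN.
DoU = (2C + 2 + N − H − X) / 2 = (2·5 + 2 + 1 − 12 − 1) / 2 = 0.

0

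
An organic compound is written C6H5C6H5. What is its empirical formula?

Atom tally by fragment:
  benzene ring core → C:6 H:6
  (− 1 ring H displaced by substituents)
  + C6H5 → C:6 H:5
Element totals:
  C: 12
  H: 10
Molecular formula: C12H10.
gcd of subscripts = 2; dividing each by 2:
  C: 12/2 = 6
  H: 10/2 = 5

C6H5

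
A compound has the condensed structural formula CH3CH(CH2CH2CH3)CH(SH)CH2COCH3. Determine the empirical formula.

Element totals:
  C: 9
  H: 18
  O: 1
  S: 1
Molecular formula: C9H18OS.
gcd of subscripts (9, 18, 1, 1) = 1, so the empirical formula equals the molecular formula.

C9H18OS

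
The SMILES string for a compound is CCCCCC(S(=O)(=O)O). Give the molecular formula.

Atom tally by fragment:
  CH3 → C:1 H:3
  CH2 → C:1 H:2
  CH2 → C:1 H:2
  CH2 → C:1 H:2
  CH2 → C:1 H:2
  CH2SO3H → C:1 H:3 S:1 O:3
Element totals:
  C: 6
  H: 14
  O: 3
  S: 1

C6H14O3S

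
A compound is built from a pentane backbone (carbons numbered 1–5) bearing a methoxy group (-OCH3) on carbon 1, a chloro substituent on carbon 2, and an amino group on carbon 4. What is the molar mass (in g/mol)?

151.63 g/mol

Atom tally by fragment:
  CH3OCH2 → C:2 H:5 O:1
  CH(Cl) → C:1 H:1 Cl:1
  CH2 → C:1 H:2
  CH(NH2) → C:1 H:3 N:1
  CH3 → C:1 H:3
Element totals:
  C: 6
  H: 14
  Cl: 1
  N: 1
  O: 1
Molecular formula: C6H14ClNO.
  M = 6(12.011) + 14(1.008) + 35.45 + 14.007 + 15.999
    = 72.066 + 14.112 + 35.450 + 14.007 + 15.999 = 151.634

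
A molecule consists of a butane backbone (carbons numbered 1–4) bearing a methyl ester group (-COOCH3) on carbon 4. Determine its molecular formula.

C6H12O2

Atom tally by fragment:
  CH3 → C:1 H:3
  CH2 → C:1 H:2
  CH2 → C:1 H:2
  CH2COOCH3 → C:3 H:5 O:2
Element totals:
  C: 6
  H: 12
  O: 2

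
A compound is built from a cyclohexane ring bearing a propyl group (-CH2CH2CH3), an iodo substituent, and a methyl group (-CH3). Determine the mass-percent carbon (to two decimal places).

45.13%

Atom tally by fragment:
  cyclohexane ring core → C:6 H:12
  (− 3 ring H displaced by substituents)
  + CH2CH2CH3 → C:3 H:7
  + I → I:1
  + CH3 → C:1 H:3
Element totals:
  C: 10
  H: 19
  I: 1
Molecular formula: C10H19I.
Molar mass = 266.166 g/mol.
Mass from C: 10 × 12.011 = 120.110 g/mol.
%C = 120.110 / 266.166 × 100 = 45.13%.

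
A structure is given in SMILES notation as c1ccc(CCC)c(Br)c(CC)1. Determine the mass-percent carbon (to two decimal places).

Atom tally by fragment:
  benzene ring core → C:6 H:6
  (− 3 ring H displaced by substituents)
  + CH2CH2CH3 → C:3 H:7
  + Br → Br:1
  + C2H5 → C:2 H:5
Element totals:
  C: 11
  H: 15
  Br: 1
Molecular formula: C11H15Br.
Molar mass = 227.145 g/mol.
Mass from C: 11 × 12.011 = 132.121 g/mol.
%C = 132.121 / 227.145 × 100 = 58.17%.

58.17%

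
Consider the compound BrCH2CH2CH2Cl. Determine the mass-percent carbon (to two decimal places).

Element totals:
  C: 3
  H: 6
  Br: 1
  Cl: 1
Molecular formula: C3H6BrCl.
Molar mass = 157.435 g/mol.
Mass from C: 3 × 12.011 = 36.033 g/mol.
%C = 36.033 / 157.435 × 100 = 22.89%.

22.89%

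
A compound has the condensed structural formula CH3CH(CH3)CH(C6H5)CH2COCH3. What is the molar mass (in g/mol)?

Element totals:
  C: 13
  H: 18
  O: 1
Molecular formula: C13H18O.
  M = 13(12.011) + 18(1.008) + 15.999
    = 156.143 + 18.144 + 15.999 = 190.286

190.29 g/mol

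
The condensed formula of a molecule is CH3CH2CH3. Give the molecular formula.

C3H8

Atom tally by fragment:
  CH3 → C:1 H:3
  CH2 → C:1 H:2
  CH3 → C:1 H:3
Element totals:
  C: 3
  H: 8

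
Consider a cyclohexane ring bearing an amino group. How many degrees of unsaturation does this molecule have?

1

Atom tally by fragment:
  cyclohexane ring core → C:6 H:12
  (− 1 ring H displaced by substituents)
  + NH2 → N:1 H:2
Element totals:
  C: 6
  H: 13
  N: 1
Molecular formula: C6H13N.
DoU = (2C + 2 + N − H − X) / 2 = (2·6 + 2 + 1 − 13 − 0) / 2 = 1.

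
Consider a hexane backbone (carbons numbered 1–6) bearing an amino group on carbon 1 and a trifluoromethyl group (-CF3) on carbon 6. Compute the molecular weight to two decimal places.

Atom tally by fragment:
  H2NCH2 → C:1 H:4 N:1
  CH2 → C:1 H:2
  CH2 → C:1 H:2
  CH2 → C:1 H:2
  CH2 → C:1 H:2
  CH2CF3 → C:2 H:2 F:3
Element totals:
  C: 7
  H: 14
  F: 3
  N: 1
Molecular formula: C7H14F3N.
  M = 7(12.011) + 14(1.008) + 3(18.998) + 14.007
    = 84.077 + 14.112 + 56.994 + 14.007 = 169.190

169.19 g/mol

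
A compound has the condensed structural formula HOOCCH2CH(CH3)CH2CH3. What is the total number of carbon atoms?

6

Atom tally by fragment:
  HOOCCH2 → C:2 H:3 O:2
  CH(CH3) → C:2 H:4
  CH2 → C:1 H:2
  CH3 → C:1 H:3
Element totals:
  C: 6
  H: 12
  O: 2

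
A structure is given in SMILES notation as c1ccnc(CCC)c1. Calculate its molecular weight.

Atom tally by fragment:
  pyridine ring core → C:5 H:5 N:1
  (− 1 ring H displaced by substituents)
  + CH2CH2CH3 → C:3 H:7
Element totals:
  C: 8
  H: 11
  N: 1
Molecular formula: C8H11N.
  M = 8(12.011) + 11(1.008) + 14.007
    = 96.088 + 11.088 + 14.007 = 121.183

121.18 g/mol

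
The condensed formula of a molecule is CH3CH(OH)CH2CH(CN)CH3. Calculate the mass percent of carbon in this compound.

63.69%

Atom tally by fragment:
  CH3 → C:1 H:3
  CH(OH) → C:1 H:2 O:1
  CH2 → C:1 H:2
  CH(CN) → C:2 H:1 N:1
  CH3 → C:1 H:3
Element totals:
  C: 6
  H: 11
  N: 1
  O: 1
Molecular formula: C6H11NO.
Molar mass = 113.160 g/mol.
Mass from C: 6 × 12.011 = 72.066 g/mol.
%C = 72.066 / 113.160 × 100 = 63.69%.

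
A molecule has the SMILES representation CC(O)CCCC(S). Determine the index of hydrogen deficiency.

0

Atom tally by fragment:
  CH3 → C:1 H:3
  CH(OH) → C:1 H:2 O:1
  CH2 → C:1 H:2
  CH2 → C:1 H:2
  CH2 → C:1 H:2
  CH2SH → C:1 H:3 S:1
Element totals:
  C: 6
  H: 14
  O: 1
  S: 1
Molecular formula: C6H14OS.
DoU = (2C + 2 + N − H − X) / 2 = (2·6 + 2 + 0 − 14 − 0) / 2 = 0.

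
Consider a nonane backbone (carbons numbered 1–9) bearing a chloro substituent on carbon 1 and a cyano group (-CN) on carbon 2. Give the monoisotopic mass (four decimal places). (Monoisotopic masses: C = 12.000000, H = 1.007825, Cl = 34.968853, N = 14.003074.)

Atom tally by fragment:
  ClCH2 → C:1 H:2 Cl:1
  CH(CN) → C:2 H:1 N:1
  CH2 → C:1 H:2
  CH2 → C:1 H:2
  CH2 → C:1 H:2
  CH2 → C:1 H:2
  CH2 → C:1 H:2
  CH2 → C:1 H:2
  CH3 → C:1 H:3
Element totals:
  C: 10
  H: 18
  Cl: 1
  N: 1
Molecular formula: C10H18ClN.
  M = 10(12.0) + 18(1.007825) + 34.968853 + 14.003074
    = 120.000000 + 18.140850 + 34.968853 + 14.003074 = 187.112777

187.1128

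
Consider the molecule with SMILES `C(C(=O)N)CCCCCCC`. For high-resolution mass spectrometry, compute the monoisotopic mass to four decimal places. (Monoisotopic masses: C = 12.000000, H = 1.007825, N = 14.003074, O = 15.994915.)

157.1467

Atom tally by fragment:
  H2NOCCH2 → C:2 H:4 O:1 N:1
  CH2 → C:1 H:2
  CH2 → C:1 H:2
  CH2 → C:1 H:2
  CH2 → C:1 H:2
  CH2 → C:1 H:2
  CH2 → C:1 H:2
  CH3 → C:1 H:3
Element totals:
  C: 9
  H: 19
  N: 1
  O: 1
Molecular formula: C9H19NO.
  M = 9(12.0) + 19(1.007825) + 14.003074 + 15.994915
    = 108.000000 + 19.148675 + 14.003074 + 15.994915 = 157.146664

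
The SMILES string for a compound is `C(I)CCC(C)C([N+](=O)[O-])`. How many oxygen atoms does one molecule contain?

Atom tally by fragment:
  ICH2 → C:1 H:2 I:1
  CH2 → C:1 H:2
  CH2 → C:1 H:2
  CH(CH3) → C:2 H:4
  CH2NO2 → C:1 H:2 N:1 O:2
Element totals:
  C: 6
  H: 12
  I: 1
  N: 1
  O: 2

2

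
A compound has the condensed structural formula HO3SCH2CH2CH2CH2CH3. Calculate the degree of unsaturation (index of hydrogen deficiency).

0

Atom tally by fragment:
  HO3SCH2 → C:1 H:3 S:1 O:3
  CH2 → C:1 H:2
  CH2 → C:1 H:2
  CH2 → C:1 H:2
  CH3 → C:1 H:3
Element totals:
  C: 5
  H: 12
  O: 3
  S: 1
Molecular formula: C5H12O3S.
DoU = (2C + 2 + N − H − X) / 2 = (2·5 + 2 + 0 − 12 − 0) / 2 = 0.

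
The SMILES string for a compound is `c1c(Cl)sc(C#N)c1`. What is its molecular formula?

C5H2ClNS

Atom tally by fragment:
  thiophene ring core → C:4 H:4 S:1
  (− 2 ring H displaced by substituents)
  + Cl → Cl:1
  + CN → C:1 N:1
Element totals:
  C: 5
  H: 2
  Cl: 1
  N: 1
  S: 1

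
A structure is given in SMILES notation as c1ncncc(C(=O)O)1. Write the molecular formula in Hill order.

C5H4N2O2

Atom tally by fragment:
  pyrimidine ring core → C:4 H:4 N:2
  (− 1 ring H displaced by substituents)
  + COOH → C:1 H:1 O:2
Element totals:
  C: 5
  H: 4
  N: 2
  O: 2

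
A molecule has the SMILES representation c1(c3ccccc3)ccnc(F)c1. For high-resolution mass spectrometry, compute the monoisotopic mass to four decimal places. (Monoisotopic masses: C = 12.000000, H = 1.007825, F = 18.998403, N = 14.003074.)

Atom tally by fragment:
  pyridine ring core → C:5 H:5 N:1
  (− 2 ring H displaced by substituents)
  + C6H5 → C:6 H:5
  + F → F:1
Element totals:
  C: 11
  H: 8
  F: 1
  N: 1
Molecular formula: C11H8FN.
  M = 11(12.0) + 8(1.007825) + 18.998403 + 14.003074
    = 132.000000 + 8.062600 + 18.998403 + 14.003074 = 173.064077

173.0641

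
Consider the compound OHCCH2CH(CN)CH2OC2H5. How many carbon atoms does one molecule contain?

7

Atom tally by fragment:
  OHCCH2 → C:2 H:3 O:1
  CH(CN) → C:2 H:1 N:1
  CH2OC2H5 → C:3 H:7 O:1
Element totals:
  C: 7
  H: 11
  N: 1
  O: 2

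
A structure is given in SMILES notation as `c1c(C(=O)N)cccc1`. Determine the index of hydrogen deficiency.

5

Atom tally by fragment:
  benzene ring core → C:6 H:6
  (− 1 ring H displaced by substituents)
  + CONH2 → C:1 H:2 O:1 N:1
Element totals:
  C: 7
  H: 7
  N: 1
  O: 1
Molecular formula: C7H7NO.
DoU = (2C + 2 + N − H − X) / 2 = (2·7 + 2 + 1 − 7 − 0) / 2 = 5.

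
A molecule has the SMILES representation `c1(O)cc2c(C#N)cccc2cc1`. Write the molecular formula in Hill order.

C11H7NO

Atom tally by fragment:
  naphthalene ring system core → C:10 H:8
  (− 2 ring H displaced by substituents)
  + OH → O:1 H:1
  + CN → C:1 N:1
Element totals:
  C: 11
  H: 7
  N: 1
  O: 1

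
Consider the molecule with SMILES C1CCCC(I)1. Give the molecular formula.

C5H9I

Atom tally by fragment:
  cyclopentane ring core → C:5 H:10
  (− 1 ring H displaced by substituents)
  + I → I:1
Element totals:
  C: 5
  H: 9
  I: 1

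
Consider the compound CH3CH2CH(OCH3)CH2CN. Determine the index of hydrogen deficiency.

2

Element totals:
  C: 6
  H: 11
  N: 1
  O: 1
Molecular formula: C6H11NO.
DoU = (2C + 2 + N − H − X) / 2 = (2·6 + 2 + 1 − 11 − 0) / 2 = 2.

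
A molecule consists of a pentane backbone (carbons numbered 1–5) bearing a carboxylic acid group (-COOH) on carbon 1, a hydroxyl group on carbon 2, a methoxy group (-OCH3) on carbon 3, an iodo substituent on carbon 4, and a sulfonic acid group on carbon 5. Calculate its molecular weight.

Atom tally by fragment:
  HOOCCH2 → C:2 H:3 O:2
  CH(OH) → C:1 H:2 O:1
  CH(OCH3) → C:2 H:4 O:1
  CH(I) → C:1 H:1 I:1
  CH2SO3H → C:1 H:3 S:1 O:3
Element totals:
  C: 7
  H: 13
  I: 1
  O: 7
  S: 1
Molecular formula: C7H13IO7S.
  M = 7(12.011) + 13(1.008) + 126.904 + 7(15.999) + 32.06
    = 84.077 + 13.104 + 126.904 + 111.993 + 32.060 = 368.138

368.14 g/mol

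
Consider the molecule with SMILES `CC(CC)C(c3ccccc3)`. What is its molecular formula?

Atom tally by fragment:
  CH3 → C:1 H:3
  CH(C2H5) → C:3 H:6
  CH2C6H5 → C:7 H:7
Element totals:
  C: 11
  H: 16

C11H16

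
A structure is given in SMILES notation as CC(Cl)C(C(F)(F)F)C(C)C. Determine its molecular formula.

C7H12ClF3

Atom tally by fragment:
  CH3 → C:1 H:3
  CH(Cl) → C:1 H:1 Cl:1
  CH(CF3) → C:2 H:1 F:3
  CH(CH3) → C:2 H:4
  CH3 → C:1 H:3
Element totals:
  C: 7
  H: 12
  Cl: 1
  F: 3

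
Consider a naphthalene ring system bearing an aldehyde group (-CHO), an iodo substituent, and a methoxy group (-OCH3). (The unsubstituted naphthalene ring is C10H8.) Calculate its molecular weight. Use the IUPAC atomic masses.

312.11 g/mol

Atom tally by fragment:
  naphthalene ring system core → C:10 H:8
  (− 3 ring H displaced by substituents)
  + CHO → C:1 H:1 O:1
  + I → I:1
  + OCH3 → C:1 H:3 O:1
Element totals:
  C: 12
  H: 9
  I: 1
  O: 2
Molecular formula: C12H9IO2.
  M = 12(12.011) + 9(1.008) + 126.904 + 2(15.999)
    = 144.132 + 9.072 + 126.904 + 31.998 = 312.106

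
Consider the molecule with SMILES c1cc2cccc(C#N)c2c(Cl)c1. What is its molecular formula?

C11H6ClN

Atom tally by fragment:
  naphthalene ring system core → C:10 H:8
  (− 2 ring H displaced by substituents)
  + CN → C:1 N:1
  + Cl → Cl:1
Element totals:
  C: 11
  H: 6
  Cl: 1
  N: 1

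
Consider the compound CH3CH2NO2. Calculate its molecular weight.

Element totals:
  C: 2
  H: 5
  N: 1
  O: 2
Molecular formula: C2H5NO2.
  M = 2(12.011) + 5(1.008) + 14.007 + 2(15.999)
    = 24.022 + 5.040 + 14.007 + 31.998 = 75.067

75.07 g/mol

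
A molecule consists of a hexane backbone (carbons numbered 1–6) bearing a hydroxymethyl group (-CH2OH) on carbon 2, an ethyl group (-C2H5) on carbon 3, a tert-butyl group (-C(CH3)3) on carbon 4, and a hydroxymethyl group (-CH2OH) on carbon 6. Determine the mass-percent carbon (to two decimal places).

72.99%

Atom tally by fragment:
  CH3 → C:1 H:3
  CH(CH2OH) → C:2 H:4 O:1
  CH(C2H5) → C:3 H:6
  CH(C(CH3)3) → C:5 H:10
  CH2 → C:1 H:2
  CH2CH2OH → C:2 H:5 O:1
Element totals:
  C: 14
  H: 30
  O: 2
Molecular formula: C14H30O2.
Molar mass = 230.392 g/mol.
Mass from C: 14 × 12.011 = 168.154 g/mol.
%C = 168.154 / 230.392 × 100 = 72.99%.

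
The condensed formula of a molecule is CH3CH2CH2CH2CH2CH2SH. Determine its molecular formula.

C6H14S

Element totals:
  C: 6
  H: 14
  S: 1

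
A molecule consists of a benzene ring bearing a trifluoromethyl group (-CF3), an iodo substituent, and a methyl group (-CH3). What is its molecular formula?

C8H6F3I

Atom tally by fragment:
  benzene ring core → C:6 H:6
  (− 3 ring H displaced by substituents)
  + CF3 → C:1 F:3
  + I → I:1
  + CH3 → C:1 H:3
Element totals:
  C: 8
  H: 6
  F: 3
  I: 1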